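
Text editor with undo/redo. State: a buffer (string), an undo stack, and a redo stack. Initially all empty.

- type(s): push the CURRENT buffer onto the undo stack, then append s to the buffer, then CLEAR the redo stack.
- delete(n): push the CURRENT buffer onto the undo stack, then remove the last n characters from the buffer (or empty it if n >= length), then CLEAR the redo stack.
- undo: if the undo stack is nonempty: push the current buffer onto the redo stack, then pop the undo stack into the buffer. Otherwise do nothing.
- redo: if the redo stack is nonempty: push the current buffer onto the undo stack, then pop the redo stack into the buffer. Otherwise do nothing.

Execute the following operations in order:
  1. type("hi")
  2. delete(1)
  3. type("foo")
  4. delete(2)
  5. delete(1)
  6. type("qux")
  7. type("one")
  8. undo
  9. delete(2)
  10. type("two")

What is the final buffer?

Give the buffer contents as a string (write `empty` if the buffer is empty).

Answer: hqtwo

Derivation:
After op 1 (type): buf='hi' undo_depth=1 redo_depth=0
After op 2 (delete): buf='h' undo_depth=2 redo_depth=0
After op 3 (type): buf='hfoo' undo_depth=3 redo_depth=0
After op 4 (delete): buf='hf' undo_depth=4 redo_depth=0
After op 5 (delete): buf='h' undo_depth=5 redo_depth=0
After op 6 (type): buf='hqux' undo_depth=6 redo_depth=0
After op 7 (type): buf='hquxone' undo_depth=7 redo_depth=0
After op 8 (undo): buf='hqux' undo_depth=6 redo_depth=1
After op 9 (delete): buf='hq' undo_depth=7 redo_depth=0
After op 10 (type): buf='hqtwo' undo_depth=8 redo_depth=0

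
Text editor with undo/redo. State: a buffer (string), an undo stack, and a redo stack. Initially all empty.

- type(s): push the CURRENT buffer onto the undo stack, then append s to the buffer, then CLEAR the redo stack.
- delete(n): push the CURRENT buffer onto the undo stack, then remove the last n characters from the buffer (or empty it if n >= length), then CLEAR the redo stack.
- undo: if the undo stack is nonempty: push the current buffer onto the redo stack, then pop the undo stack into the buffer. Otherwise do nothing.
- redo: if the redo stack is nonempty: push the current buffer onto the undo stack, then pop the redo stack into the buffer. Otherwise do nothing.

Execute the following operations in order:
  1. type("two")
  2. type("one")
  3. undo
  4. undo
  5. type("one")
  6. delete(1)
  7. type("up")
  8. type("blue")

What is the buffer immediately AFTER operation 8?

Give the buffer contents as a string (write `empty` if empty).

Answer: onupblue

Derivation:
After op 1 (type): buf='two' undo_depth=1 redo_depth=0
After op 2 (type): buf='twoone' undo_depth=2 redo_depth=0
After op 3 (undo): buf='two' undo_depth=1 redo_depth=1
After op 4 (undo): buf='(empty)' undo_depth=0 redo_depth=2
After op 5 (type): buf='one' undo_depth=1 redo_depth=0
After op 6 (delete): buf='on' undo_depth=2 redo_depth=0
After op 7 (type): buf='onup' undo_depth=3 redo_depth=0
After op 8 (type): buf='onupblue' undo_depth=4 redo_depth=0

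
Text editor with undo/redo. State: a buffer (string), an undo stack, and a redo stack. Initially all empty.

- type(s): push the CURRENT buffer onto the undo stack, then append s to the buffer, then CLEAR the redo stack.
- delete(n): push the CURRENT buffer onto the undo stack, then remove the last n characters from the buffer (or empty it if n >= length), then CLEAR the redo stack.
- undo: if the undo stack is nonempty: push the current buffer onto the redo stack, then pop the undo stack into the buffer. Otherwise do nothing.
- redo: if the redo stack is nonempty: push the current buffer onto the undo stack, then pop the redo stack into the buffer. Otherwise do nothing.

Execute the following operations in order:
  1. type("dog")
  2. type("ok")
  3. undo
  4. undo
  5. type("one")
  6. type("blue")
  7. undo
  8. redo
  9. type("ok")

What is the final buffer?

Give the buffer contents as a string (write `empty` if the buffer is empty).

After op 1 (type): buf='dog' undo_depth=1 redo_depth=0
After op 2 (type): buf='dogok' undo_depth=2 redo_depth=0
After op 3 (undo): buf='dog' undo_depth=1 redo_depth=1
After op 4 (undo): buf='(empty)' undo_depth=0 redo_depth=2
After op 5 (type): buf='one' undo_depth=1 redo_depth=0
After op 6 (type): buf='oneblue' undo_depth=2 redo_depth=0
After op 7 (undo): buf='one' undo_depth=1 redo_depth=1
After op 8 (redo): buf='oneblue' undo_depth=2 redo_depth=0
After op 9 (type): buf='oneblueok' undo_depth=3 redo_depth=0

Answer: oneblueok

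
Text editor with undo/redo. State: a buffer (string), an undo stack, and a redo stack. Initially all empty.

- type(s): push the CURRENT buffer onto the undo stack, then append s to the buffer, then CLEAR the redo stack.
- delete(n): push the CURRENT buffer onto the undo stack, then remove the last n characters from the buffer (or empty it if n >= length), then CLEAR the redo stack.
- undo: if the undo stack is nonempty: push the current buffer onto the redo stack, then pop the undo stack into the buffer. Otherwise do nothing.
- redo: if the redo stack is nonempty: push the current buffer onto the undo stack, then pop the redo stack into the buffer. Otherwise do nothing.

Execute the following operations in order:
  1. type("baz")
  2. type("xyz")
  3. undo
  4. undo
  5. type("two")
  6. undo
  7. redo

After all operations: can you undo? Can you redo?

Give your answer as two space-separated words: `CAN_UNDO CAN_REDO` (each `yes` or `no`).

Answer: yes no

Derivation:
After op 1 (type): buf='baz' undo_depth=1 redo_depth=0
After op 2 (type): buf='bazxyz' undo_depth=2 redo_depth=0
After op 3 (undo): buf='baz' undo_depth=1 redo_depth=1
After op 4 (undo): buf='(empty)' undo_depth=0 redo_depth=2
After op 5 (type): buf='two' undo_depth=1 redo_depth=0
After op 6 (undo): buf='(empty)' undo_depth=0 redo_depth=1
After op 7 (redo): buf='two' undo_depth=1 redo_depth=0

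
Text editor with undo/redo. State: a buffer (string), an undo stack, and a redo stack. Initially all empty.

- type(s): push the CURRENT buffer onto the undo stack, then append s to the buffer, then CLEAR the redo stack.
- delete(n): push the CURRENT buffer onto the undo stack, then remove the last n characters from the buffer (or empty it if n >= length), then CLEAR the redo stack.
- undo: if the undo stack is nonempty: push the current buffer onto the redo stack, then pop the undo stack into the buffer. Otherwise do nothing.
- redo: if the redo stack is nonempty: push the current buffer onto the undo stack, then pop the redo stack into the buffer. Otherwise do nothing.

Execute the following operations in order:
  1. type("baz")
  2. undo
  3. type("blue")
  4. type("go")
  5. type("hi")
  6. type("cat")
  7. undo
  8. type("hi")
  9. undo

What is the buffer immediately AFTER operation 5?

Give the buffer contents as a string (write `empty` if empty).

Answer: bluegohi

Derivation:
After op 1 (type): buf='baz' undo_depth=1 redo_depth=0
After op 2 (undo): buf='(empty)' undo_depth=0 redo_depth=1
After op 3 (type): buf='blue' undo_depth=1 redo_depth=0
After op 4 (type): buf='bluego' undo_depth=2 redo_depth=0
After op 5 (type): buf='bluegohi' undo_depth=3 redo_depth=0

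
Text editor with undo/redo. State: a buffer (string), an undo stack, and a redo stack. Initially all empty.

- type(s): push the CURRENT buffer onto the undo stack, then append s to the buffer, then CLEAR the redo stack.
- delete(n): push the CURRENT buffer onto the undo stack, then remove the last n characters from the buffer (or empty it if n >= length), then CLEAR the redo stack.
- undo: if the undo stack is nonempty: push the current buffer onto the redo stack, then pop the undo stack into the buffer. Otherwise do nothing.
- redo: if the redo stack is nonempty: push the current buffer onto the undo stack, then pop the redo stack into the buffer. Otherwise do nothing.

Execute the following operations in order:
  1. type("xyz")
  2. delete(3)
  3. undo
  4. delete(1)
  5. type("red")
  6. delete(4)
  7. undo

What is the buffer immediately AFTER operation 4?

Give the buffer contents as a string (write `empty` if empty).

Answer: xy

Derivation:
After op 1 (type): buf='xyz' undo_depth=1 redo_depth=0
After op 2 (delete): buf='(empty)' undo_depth=2 redo_depth=0
After op 3 (undo): buf='xyz' undo_depth=1 redo_depth=1
After op 4 (delete): buf='xy' undo_depth=2 redo_depth=0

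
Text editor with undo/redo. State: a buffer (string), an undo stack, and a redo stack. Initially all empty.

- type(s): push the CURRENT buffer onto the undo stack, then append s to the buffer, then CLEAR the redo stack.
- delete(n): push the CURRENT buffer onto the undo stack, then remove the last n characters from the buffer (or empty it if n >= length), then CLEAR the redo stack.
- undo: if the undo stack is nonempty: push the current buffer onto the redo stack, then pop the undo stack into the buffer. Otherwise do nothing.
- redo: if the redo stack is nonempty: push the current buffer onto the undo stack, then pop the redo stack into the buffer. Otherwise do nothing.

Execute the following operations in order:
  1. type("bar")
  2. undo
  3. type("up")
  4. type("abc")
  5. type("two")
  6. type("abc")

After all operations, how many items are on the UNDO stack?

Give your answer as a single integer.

Answer: 4

Derivation:
After op 1 (type): buf='bar' undo_depth=1 redo_depth=0
After op 2 (undo): buf='(empty)' undo_depth=0 redo_depth=1
After op 3 (type): buf='up' undo_depth=1 redo_depth=0
After op 4 (type): buf='upabc' undo_depth=2 redo_depth=0
After op 5 (type): buf='upabctwo' undo_depth=3 redo_depth=0
After op 6 (type): buf='upabctwoabc' undo_depth=4 redo_depth=0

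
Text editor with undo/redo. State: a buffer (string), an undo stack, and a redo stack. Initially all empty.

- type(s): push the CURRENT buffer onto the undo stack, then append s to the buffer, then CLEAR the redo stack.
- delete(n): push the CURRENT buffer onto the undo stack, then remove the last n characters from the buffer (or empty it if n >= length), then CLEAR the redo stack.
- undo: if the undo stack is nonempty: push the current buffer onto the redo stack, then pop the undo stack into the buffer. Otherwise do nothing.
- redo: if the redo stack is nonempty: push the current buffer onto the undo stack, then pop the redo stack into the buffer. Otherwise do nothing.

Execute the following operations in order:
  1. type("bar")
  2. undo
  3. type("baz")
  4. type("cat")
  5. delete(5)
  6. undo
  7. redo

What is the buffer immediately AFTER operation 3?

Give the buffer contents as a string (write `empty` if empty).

After op 1 (type): buf='bar' undo_depth=1 redo_depth=0
After op 2 (undo): buf='(empty)' undo_depth=0 redo_depth=1
After op 3 (type): buf='baz' undo_depth=1 redo_depth=0

Answer: baz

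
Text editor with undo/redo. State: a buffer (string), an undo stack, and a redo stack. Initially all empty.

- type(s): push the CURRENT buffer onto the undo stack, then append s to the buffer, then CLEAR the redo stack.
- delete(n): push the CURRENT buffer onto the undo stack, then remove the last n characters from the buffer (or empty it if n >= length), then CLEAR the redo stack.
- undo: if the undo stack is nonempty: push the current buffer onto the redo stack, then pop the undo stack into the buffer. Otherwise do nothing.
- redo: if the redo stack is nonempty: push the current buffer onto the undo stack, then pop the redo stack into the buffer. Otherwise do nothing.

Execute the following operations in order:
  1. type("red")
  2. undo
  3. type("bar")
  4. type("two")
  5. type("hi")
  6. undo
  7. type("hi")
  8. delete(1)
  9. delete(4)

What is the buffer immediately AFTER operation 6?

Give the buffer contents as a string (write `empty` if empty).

After op 1 (type): buf='red' undo_depth=1 redo_depth=0
After op 2 (undo): buf='(empty)' undo_depth=0 redo_depth=1
After op 3 (type): buf='bar' undo_depth=1 redo_depth=0
After op 4 (type): buf='bartwo' undo_depth=2 redo_depth=0
After op 5 (type): buf='bartwohi' undo_depth=3 redo_depth=0
After op 6 (undo): buf='bartwo' undo_depth=2 redo_depth=1

Answer: bartwo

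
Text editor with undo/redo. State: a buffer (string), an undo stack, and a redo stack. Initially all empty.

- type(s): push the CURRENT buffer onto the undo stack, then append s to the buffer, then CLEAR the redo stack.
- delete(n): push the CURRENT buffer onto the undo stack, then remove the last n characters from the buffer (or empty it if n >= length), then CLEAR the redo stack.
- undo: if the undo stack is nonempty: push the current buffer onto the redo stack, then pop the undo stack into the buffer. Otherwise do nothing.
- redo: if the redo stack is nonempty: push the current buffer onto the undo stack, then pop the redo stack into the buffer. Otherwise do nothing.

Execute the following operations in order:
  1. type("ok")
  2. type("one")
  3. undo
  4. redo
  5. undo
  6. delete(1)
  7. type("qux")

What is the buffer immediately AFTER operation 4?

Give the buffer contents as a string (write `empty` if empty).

After op 1 (type): buf='ok' undo_depth=1 redo_depth=0
After op 2 (type): buf='okone' undo_depth=2 redo_depth=0
After op 3 (undo): buf='ok' undo_depth=1 redo_depth=1
After op 4 (redo): buf='okone' undo_depth=2 redo_depth=0

Answer: okone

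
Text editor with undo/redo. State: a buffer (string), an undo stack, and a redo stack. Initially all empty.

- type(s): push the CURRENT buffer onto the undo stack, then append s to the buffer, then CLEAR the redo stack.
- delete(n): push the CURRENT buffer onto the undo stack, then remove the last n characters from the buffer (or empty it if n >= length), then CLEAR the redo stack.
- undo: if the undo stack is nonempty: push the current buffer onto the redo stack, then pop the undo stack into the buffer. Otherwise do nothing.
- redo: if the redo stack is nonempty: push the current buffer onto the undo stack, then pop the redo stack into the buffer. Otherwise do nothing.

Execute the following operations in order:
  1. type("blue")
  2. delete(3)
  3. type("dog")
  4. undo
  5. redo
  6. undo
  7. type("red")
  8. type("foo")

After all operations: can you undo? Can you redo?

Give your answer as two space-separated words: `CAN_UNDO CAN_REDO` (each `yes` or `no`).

Answer: yes no

Derivation:
After op 1 (type): buf='blue' undo_depth=1 redo_depth=0
After op 2 (delete): buf='b' undo_depth=2 redo_depth=0
After op 3 (type): buf='bdog' undo_depth=3 redo_depth=0
After op 4 (undo): buf='b' undo_depth=2 redo_depth=1
After op 5 (redo): buf='bdog' undo_depth=3 redo_depth=0
After op 6 (undo): buf='b' undo_depth=2 redo_depth=1
After op 7 (type): buf='bred' undo_depth=3 redo_depth=0
After op 8 (type): buf='bredfoo' undo_depth=4 redo_depth=0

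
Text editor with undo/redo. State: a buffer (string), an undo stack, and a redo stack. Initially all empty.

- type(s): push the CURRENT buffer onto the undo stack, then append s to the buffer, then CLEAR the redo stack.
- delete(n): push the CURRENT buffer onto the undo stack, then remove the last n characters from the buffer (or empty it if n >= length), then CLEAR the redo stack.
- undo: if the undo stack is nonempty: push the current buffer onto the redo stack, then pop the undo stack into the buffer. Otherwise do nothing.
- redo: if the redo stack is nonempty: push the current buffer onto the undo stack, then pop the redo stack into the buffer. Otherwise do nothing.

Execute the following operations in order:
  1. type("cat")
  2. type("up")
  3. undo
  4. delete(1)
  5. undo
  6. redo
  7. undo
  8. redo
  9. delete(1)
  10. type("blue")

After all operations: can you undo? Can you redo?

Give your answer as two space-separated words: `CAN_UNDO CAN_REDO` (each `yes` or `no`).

Answer: yes no

Derivation:
After op 1 (type): buf='cat' undo_depth=1 redo_depth=0
After op 2 (type): buf='catup' undo_depth=2 redo_depth=0
After op 3 (undo): buf='cat' undo_depth=1 redo_depth=1
After op 4 (delete): buf='ca' undo_depth=2 redo_depth=0
After op 5 (undo): buf='cat' undo_depth=1 redo_depth=1
After op 6 (redo): buf='ca' undo_depth=2 redo_depth=0
After op 7 (undo): buf='cat' undo_depth=1 redo_depth=1
After op 8 (redo): buf='ca' undo_depth=2 redo_depth=0
After op 9 (delete): buf='c' undo_depth=3 redo_depth=0
After op 10 (type): buf='cblue' undo_depth=4 redo_depth=0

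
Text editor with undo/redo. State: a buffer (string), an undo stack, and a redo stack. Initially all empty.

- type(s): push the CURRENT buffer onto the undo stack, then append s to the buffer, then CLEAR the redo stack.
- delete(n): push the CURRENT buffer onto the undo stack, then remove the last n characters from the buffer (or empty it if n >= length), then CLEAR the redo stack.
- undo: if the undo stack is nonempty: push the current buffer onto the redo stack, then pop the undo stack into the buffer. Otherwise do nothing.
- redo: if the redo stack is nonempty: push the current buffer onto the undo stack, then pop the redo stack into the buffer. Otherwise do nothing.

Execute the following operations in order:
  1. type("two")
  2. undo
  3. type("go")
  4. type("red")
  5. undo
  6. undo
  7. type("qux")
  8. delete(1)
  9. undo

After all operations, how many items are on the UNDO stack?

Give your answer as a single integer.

After op 1 (type): buf='two' undo_depth=1 redo_depth=0
After op 2 (undo): buf='(empty)' undo_depth=0 redo_depth=1
After op 3 (type): buf='go' undo_depth=1 redo_depth=0
After op 4 (type): buf='gored' undo_depth=2 redo_depth=0
After op 5 (undo): buf='go' undo_depth=1 redo_depth=1
After op 6 (undo): buf='(empty)' undo_depth=0 redo_depth=2
After op 7 (type): buf='qux' undo_depth=1 redo_depth=0
After op 8 (delete): buf='qu' undo_depth=2 redo_depth=0
After op 9 (undo): buf='qux' undo_depth=1 redo_depth=1

Answer: 1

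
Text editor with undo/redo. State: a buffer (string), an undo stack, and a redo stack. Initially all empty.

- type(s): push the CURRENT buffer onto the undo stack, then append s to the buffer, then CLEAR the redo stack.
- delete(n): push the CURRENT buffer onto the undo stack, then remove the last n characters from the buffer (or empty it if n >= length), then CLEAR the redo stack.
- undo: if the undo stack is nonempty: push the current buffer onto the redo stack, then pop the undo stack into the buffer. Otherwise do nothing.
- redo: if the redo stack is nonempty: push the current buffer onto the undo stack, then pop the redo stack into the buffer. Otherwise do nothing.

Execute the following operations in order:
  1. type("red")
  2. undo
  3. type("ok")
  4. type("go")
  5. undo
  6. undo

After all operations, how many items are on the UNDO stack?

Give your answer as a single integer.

Answer: 0

Derivation:
After op 1 (type): buf='red' undo_depth=1 redo_depth=0
After op 2 (undo): buf='(empty)' undo_depth=0 redo_depth=1
After op 3 (type): buf='ok' undo_depth=1 redo_depth=0
After op 4 (type): buf='okgo' undo_depth=2 redo_depth=0
After op 5 (undo): buf='ok' undo_depth=1 redo_depth=1
After op 6 (undo): buf='(empty)' undo_depth=0 redo_depth=2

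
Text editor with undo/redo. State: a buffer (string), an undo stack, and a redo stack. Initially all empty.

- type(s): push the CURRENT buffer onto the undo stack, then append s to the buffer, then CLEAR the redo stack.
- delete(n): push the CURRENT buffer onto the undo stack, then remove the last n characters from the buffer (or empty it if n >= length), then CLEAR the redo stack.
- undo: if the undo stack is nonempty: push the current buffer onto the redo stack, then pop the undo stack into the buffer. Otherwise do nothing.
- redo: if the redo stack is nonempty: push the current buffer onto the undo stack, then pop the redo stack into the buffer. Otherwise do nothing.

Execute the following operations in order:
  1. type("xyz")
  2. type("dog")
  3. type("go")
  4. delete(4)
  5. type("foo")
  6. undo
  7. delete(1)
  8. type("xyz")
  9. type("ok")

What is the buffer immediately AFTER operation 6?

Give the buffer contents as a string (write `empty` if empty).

Answer: xyzd

Derivation:
After op 1 (type): buf='xyz' undo_depth=1 redo_depth=0
After op 2 (type): buf='xyzdog' undo_depth=2 redo_depth=0
After op 3 (type): buf='xyzdoggo' undo_depth=3 redo_depth=0
After op 4 (delete): buf='xyzd' undo_depth=4 redo_depth=0
After op 5 (type): buf='xyzdfoo' undo_depth=5 redo_depth=0
After op 6 (undo): buf='xyzd' undo_depth=4 redo_depth=1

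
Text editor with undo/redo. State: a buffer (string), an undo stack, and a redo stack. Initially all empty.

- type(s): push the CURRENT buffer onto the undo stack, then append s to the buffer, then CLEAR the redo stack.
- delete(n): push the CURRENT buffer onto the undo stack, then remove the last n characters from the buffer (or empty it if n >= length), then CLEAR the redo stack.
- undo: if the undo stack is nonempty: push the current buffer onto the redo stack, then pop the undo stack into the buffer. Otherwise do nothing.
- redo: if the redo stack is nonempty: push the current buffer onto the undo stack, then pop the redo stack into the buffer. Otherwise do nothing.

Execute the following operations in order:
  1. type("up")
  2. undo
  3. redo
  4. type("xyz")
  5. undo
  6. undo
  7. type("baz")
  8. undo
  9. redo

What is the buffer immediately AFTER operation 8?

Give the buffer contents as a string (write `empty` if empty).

Answer: empty

Derivation:
After op 1 (type): buf='up' undo_depth=1 redo_depth=0
After op 2 (undo): buf='(empty)' undo_depth=0 redo_depth=1
After op 3 (redo): buf='up' undo_depth=1 redo_depth=0
After op 4 (type): buf='upxyz' undo_depth=2 redo_depth=0
After op 5 (undo): buf='up' undo_depth=1 redo_depth=1
After op 6 (undo): buf='(empty)' undo_depth=0 redo_depth=2
After op 7 (type): buf='baz' undo_depth=1 redo_depth=0
After op 8 (undo): buf='(empty)' undo_depth=0 redo_depth=1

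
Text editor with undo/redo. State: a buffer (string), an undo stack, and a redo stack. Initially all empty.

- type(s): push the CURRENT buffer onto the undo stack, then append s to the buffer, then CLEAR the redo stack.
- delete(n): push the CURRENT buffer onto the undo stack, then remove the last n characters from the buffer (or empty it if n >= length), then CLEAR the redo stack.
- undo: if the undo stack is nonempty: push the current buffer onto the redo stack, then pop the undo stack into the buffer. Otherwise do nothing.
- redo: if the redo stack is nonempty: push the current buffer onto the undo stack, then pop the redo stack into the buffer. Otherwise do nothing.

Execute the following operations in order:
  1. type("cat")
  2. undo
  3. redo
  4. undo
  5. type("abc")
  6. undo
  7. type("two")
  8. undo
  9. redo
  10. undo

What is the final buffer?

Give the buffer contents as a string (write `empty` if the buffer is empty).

Answer: empty

Derivation:
After op 1 (type): buf='cat' undo_depth=1 redo_depth=0
After op 2 (undo): buf='(empty)' undo_depth=0 redo_depth=1
After op 3 (redo): buf='cat' undo_depth=1 redo_depth=0
After op 4 (undo): buf='(empty)' undo_depth=0 redo_depth=1
After op 5 (type): buf='abc' undo_depth=1 redo_depth=0
After op 6 (undo): buf='(empty)' undo_depth=0 redo_depth=1
After op 7 (type): buf='two' undo_depth=1 redo_depth=0
After op 8 (undo): buf='(empty)' undo_depth=0 redo_depth=1
After op 9 (redo): buf='two' undo_depth=1 redo_depth=0
After op 10 (undo): buf='(empty)' undo_depth=0 redo_depth=1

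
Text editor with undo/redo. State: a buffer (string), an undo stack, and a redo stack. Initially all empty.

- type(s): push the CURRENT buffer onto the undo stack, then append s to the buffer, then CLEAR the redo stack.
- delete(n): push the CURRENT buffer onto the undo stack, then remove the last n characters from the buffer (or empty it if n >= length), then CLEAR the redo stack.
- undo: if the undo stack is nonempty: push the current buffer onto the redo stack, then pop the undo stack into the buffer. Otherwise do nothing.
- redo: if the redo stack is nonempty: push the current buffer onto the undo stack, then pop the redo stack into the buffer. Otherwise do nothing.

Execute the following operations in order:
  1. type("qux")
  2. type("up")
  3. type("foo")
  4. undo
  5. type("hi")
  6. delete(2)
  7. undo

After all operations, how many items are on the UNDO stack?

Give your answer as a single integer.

Answer: 3

Derivation:
After op 1 (type): buf='qux' undo_depth=1 redo_depth=0
After op 2 (type): buf='quxup' undo_depth=2 redo_depth=0
After op 3 (type): buf='quxupfoo' undo_depth=3 redo_depth=0
After op 4 (undo): buf='quxup' undo_depth=2 redo_depth=1
After op 5 (type): buf='quxuphi' undo_depth=3 redo_depth=0
After op 6 (delete): buf='quxup' undo_depth=4 redo_depth=0
After op 7 (undo): buf='quxuphi' undo_depth=3 redo_depth=1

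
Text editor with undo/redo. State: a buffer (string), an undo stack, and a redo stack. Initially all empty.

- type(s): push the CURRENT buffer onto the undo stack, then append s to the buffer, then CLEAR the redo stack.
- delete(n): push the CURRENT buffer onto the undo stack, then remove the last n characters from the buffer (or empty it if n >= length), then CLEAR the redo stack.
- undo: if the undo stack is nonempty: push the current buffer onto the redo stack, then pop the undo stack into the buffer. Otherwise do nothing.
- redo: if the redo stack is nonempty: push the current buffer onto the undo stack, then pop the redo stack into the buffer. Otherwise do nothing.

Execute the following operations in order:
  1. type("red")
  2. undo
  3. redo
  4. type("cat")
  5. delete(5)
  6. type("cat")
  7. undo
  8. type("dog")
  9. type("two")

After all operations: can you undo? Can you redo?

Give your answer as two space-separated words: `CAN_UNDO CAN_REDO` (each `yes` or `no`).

Answer: yes no

Derivation:
After op 1 (type): buf='red' undo_depth=1 redo_depth=0
After op 2 (undo): buf='(empty)' undo_depth=0 redo_depth=1
After op 3 (redo): buf='red' undo_depth=1 redo_depth=0
After op 4 (type): buf='redcat' undo_depth=2 redo_depth=0
After op 5 (delete): buf='r' undo_depth=3 redo_depth=0
After op 6 (type): buf='rcat' undo_depth=4 redo_depth=0
After op 7 (undo): buf='r' undo_depth=3 redo_depth=1
After op 8 (type): buf='rdog' undo_depth=4 redo_depth=0
After op 9 (type): buf='rdogtwo' undo_depth=5 redo_depth=0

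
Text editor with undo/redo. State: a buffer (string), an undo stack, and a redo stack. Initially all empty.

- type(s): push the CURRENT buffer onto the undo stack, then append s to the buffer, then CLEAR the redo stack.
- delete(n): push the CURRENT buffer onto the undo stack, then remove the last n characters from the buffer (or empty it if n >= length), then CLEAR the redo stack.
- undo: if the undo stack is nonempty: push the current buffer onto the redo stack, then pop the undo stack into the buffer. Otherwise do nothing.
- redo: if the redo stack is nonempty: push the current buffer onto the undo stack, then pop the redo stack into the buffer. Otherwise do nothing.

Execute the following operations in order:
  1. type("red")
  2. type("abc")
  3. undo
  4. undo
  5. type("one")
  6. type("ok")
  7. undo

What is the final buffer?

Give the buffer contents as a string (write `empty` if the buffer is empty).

Answer: one

Derivation:
After op 1 (type): buf='red' undo_depth=1 redo_depth=0
After op 2 (type): buf='redabc' undo_depth=2 redo_depth=0
After op 3 (undo): buf='red' undo_depth=1 redo_depth=1
After op 4 (undo): buf='(empty)' undo_depth=0 redo_depth=2
After op 5 (type): buf='one' undo_depth=1 redo_depth=0
After op 6 (type): buf='oneok' undo_depth=2 redo_depth=0
After op 7 (undo): buf='one' undo_depth=1 redo_depth=1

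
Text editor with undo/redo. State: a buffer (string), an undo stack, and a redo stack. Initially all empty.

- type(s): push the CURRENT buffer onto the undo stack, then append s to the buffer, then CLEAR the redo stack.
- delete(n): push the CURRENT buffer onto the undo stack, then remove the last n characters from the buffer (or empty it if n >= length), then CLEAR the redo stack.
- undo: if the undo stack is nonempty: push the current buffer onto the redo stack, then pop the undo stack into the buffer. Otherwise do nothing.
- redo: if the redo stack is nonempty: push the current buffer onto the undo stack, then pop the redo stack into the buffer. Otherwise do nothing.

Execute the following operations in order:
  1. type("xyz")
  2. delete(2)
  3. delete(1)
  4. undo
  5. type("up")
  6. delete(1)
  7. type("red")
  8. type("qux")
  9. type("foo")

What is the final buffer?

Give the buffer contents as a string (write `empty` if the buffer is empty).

Answer: xuredquxfoo

Derivation:
After op 1 (type): buf='xyz' undo_depth=1 redo_depth=0
After op 2 (delete): buf='x' undo_depth=2 redo_depth=0
After op 3 (delete): buf='(empty)' undo_depth=3 redo_depth=0
After op 4 (undo): buf='x' undo_depth=2 redo_depth=1
After op 5 (type): buf='xup' undo_depth=3 redo_depth=0
After op 6 (delete): buf='xu' undo_depth=4 redo_depth=0
After op 7 (type): buf='xured' undo_depth=5 redo_depth=0
After op 8 (type): buf='xuredqux' undo_depth=6 redo_depth=0
After op 9 (type): buf='xuredquxfoo' undo_depth=7 redo_depth=0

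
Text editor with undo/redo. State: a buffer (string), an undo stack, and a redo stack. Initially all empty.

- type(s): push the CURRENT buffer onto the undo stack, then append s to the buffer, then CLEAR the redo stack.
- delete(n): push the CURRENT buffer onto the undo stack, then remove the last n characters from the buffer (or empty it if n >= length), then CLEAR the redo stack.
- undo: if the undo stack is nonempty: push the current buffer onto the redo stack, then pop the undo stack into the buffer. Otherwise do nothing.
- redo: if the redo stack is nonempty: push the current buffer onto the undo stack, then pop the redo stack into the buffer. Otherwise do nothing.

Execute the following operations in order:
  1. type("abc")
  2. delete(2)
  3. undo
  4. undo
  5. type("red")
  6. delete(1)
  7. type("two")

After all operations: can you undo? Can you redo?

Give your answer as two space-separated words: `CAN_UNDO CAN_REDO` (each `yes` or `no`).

Answer: yes no

Derivation:
After op 1 (type): buf='abc' undo_depth=1 redo_depth=0
After op 2 (delete): buf='a' undo_depth=2 redo_depth=0
After op 3 (undo): buf='abc' undo_depth=1 redo_depth=1
After op 4 (undo): buf='(empty)' undo_depth=0 redo_depth=2
After op 5 (type): buf='red' undo_depth=1 redo_depth=0
After op 6 (delete): buf='re' undo_depth=2 redo_depth=0
After op 7 (type): buf='retwo' undo_depth=3 redo_depth=0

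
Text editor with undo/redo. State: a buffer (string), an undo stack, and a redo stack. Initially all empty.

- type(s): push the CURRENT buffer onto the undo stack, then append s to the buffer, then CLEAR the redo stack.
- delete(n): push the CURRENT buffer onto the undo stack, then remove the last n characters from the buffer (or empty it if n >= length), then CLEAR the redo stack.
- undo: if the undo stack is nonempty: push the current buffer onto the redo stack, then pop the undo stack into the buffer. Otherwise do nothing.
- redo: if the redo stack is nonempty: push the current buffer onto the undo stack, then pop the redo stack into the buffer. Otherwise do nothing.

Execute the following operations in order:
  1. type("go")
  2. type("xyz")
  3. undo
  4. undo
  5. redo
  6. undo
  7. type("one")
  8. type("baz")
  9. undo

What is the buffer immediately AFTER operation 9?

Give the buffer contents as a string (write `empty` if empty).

Answer: one

Derivation:
After op 1 (type): buf='go' undo_depth=1 redo_depth=0
After op 2 (type): buf='goxyz' undo_depth=2 redo_depth=0
After op 3 (undo): buf='go' undo_depth=1 redo_depth=1
After op 4 (undo): buf='(empty)' undo_depth=0 redo_depth=2
After op 5 (redo): buf='go' undo_depth=1 redo_depth=1
After op 6 (undo): buf='(empty)' undo_depth=0 redo_depth=2
After op 7 (type): buf='one' undo_depth=1 redo_depth=0
After op 8 (type): buf='onebaz' undo_depth=2 redo_depth=0
After op 9 (undo): buf='one' undo_depth=1 redo_depth=1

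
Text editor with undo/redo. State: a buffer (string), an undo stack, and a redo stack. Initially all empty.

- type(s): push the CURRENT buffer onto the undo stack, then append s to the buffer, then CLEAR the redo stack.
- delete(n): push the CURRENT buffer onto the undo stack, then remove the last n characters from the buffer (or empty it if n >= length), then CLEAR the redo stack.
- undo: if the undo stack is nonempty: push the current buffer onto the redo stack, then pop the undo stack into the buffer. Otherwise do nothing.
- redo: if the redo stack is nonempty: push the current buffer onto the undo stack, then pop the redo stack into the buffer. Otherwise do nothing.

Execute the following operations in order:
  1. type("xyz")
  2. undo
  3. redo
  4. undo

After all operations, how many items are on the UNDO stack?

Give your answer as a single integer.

Answer: 0

Derivation:
After op 1 (type): buf='xyz' undo_depth=1 redo_depth=0
After op 2 (undo): buf='(empty)' undo_depth=0 redo_depth=1
After op 3 (redo): buf='xyz' undo_depth=1 redo_depth=0
After op 4 (undo): buf='(empty)' undo_depth=0 redo_depth=1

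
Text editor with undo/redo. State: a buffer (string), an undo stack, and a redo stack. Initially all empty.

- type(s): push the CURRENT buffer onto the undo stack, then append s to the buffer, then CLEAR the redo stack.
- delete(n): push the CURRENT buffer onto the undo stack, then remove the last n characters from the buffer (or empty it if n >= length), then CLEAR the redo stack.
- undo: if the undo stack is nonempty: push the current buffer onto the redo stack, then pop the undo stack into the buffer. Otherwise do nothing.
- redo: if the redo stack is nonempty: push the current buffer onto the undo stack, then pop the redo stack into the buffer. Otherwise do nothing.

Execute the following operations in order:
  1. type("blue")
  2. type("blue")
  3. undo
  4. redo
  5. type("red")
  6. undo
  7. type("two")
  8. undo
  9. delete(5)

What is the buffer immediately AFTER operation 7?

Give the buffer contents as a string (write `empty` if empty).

Answer: bluebluetwo

Derivation:
After op 1 (type): buf='blue' undo_depth=1 redo_depth=0
After op 2 (type): buf='blueblue' undo_depth=2 redo_depth=0
After op 3 (undo): buf='blue' undo_depth=1 redo_depth=1
After op 4 (redo): buf='blueblue' undo_depth=2 redo_depth=0
After op 5 (type): buf='bluebluered' undo_depth=3 redo_depth=0
After op 6 (undo): buf='blueblue' undo_depth=2 redo_depth=1
After op 7 (type): buf='bluebluetwo' undo_depth=3 redo_depth=0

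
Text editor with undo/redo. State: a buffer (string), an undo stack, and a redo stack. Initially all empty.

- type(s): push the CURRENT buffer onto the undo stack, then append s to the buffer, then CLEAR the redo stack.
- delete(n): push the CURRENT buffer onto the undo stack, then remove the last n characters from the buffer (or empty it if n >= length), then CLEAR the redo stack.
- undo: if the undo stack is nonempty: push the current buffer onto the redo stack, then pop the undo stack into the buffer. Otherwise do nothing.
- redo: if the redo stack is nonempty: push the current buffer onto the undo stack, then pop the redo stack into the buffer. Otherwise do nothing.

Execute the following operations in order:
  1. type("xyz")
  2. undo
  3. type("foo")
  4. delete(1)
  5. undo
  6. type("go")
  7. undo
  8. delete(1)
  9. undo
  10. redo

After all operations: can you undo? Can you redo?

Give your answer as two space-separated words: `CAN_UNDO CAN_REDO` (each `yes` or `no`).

After op 1 (type): buf='xyz' undo_depth=1 redo_depth=0
After op 2 (undo): buf='(empty)' undo_depth=0 redo_depth=1
After op 3 (type): buf='foo' undo_depth=1 redo_depth=0
After op 4 (delete): buf='fo' undo_depth=2 redo_depth=0
After op 5 (undo): buf='foo' undo_depth=1 redo_depth=1
After op 6 (type): buf='foogo' undo_depth=2 redo_depth=0
After op 7 (undo): buf='foo' undo_depth=1 redo_depth=1
After op 8 (delete): buf='fo' undo_depth=2 redo_depth=0
After op 9 (undo): buf='foo' undo_depth=1 redo_depth=1
After op 10 (redo): buf='fo' undo_depth=2 redo_depth=0

Answer: yes no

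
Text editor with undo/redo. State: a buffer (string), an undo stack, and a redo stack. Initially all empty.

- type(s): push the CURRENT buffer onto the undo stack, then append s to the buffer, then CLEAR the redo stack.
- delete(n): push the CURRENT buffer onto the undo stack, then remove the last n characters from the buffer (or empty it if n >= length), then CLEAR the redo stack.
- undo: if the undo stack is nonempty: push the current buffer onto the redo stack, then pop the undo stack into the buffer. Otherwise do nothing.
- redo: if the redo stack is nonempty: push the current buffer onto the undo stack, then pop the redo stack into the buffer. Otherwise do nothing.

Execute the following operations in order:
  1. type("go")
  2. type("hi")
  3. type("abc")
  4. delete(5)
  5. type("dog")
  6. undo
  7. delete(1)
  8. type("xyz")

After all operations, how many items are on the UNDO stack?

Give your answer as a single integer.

After op 1 (type): buf='go' undo_depth=1 redo_depth=0
After op 2 (type): buf='gohi' undo_depth=2 redo_depth=0
After op 3 (type): buf='gohiabc' undo_depth=3 redo_depth=0
After op 4 (delete): buf='go' undo_depth=4 redo_depth=0
After op 5 (type): buf='godog' undo_depth=5 redo_depth=0
After op 6 (undo): buf='go' undo_depth=4 redo_depth=1
After op 7 (delete): buf='g' undo_depth=5 redo_depth=0
After op 8 (type): buf='gxyz' undo_depth=6 redo_depth=0

Answer: 6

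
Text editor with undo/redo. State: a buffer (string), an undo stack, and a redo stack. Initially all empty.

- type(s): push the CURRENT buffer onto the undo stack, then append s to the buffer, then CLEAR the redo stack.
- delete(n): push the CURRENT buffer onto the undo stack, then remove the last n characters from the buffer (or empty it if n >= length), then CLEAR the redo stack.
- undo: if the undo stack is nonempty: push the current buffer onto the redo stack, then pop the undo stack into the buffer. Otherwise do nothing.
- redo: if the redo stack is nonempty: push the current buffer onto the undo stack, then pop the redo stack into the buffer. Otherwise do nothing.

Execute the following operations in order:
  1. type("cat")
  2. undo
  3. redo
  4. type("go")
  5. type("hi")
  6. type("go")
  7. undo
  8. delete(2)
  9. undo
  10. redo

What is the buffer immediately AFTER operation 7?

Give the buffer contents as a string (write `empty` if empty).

Answer: catgohi

Derivation:
After op 1 (type): buf='cat' undo_depth=1 redo_depth=0
After op 2 (undo): buf='(empty)' undo_depth=0 redo_depth=1
After op 3 (redo): buf='cat' undo_depth=1 redo_depth=0
After op 4 (type): buf='catgo' undo_depth=2 redo_depth=0
After op 5 (type): buf='catgohi' undo_depth=3 redo_depth=0
After op 6 (type): buf='catgohigo' undo_depth=4 redo_depth=0
After op 7 (undo): buf='catgohi' undo_depth=3 redo_depth=1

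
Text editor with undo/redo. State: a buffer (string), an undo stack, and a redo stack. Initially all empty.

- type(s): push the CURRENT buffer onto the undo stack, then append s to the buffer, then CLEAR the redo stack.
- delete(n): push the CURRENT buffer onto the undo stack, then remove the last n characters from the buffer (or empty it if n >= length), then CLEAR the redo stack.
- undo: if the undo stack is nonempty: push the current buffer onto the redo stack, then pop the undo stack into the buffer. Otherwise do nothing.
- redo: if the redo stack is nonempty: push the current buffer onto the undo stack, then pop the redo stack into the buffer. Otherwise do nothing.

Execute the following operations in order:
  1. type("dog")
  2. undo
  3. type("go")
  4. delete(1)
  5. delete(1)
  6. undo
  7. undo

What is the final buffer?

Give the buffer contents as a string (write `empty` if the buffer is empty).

Answer: go

Derivation:
After op 1 (type): buf='dog' undo_depth=1 redo_depth=0
After op 2 (undo): buf='(empty)' undo_depth=0 redo_depth=1
After op 3 (type): buf='go' undo_depth=1 redo_depth=0
After op 4 (delete): buf='g' undo_depth=2 redo_depth=0
After op 5 (delete): buf='(empty)' undo_depth=3 redo_depth=0
After op 6 (undo): buf='g' undo_depth=2 redo_depth=1
After op 7 (undo): buf='go' undo_depth=1 redo_depth=2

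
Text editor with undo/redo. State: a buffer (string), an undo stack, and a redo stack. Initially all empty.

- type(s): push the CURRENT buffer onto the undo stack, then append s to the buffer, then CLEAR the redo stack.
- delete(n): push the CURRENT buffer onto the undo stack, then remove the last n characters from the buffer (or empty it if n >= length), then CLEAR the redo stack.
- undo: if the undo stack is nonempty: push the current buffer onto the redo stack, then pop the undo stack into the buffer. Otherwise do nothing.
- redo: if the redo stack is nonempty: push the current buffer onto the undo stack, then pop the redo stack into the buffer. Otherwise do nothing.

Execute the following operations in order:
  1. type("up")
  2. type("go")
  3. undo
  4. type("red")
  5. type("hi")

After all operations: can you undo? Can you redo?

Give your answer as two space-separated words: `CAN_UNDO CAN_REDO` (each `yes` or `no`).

Answer: yes no

Derivation:
After op 1 (type): buf='up' undo_depth=1 redo_depth=0
After op 2 (type): buf='upgo' undo_depth=2 redo_depth=0
After op 3 (undo): buf='up' undo_depth=1 redo_depth=1
After op 4 (type): buf='upred' undo_depth=2 redo_depth=0
After op 5 (type): buf='upredhi' undo_depth=3 redo_depth=0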